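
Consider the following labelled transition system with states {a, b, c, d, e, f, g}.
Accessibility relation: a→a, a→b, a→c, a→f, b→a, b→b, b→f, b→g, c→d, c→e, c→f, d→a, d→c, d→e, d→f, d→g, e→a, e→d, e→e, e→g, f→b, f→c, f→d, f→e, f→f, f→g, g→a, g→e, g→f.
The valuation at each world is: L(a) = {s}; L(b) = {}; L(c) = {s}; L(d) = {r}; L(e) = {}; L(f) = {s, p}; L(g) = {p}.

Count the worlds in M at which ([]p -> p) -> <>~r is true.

Let φ = ([]p -> p) -> <>~r. Evaluate φ at each world:
  a (successors {a, b, c, f}): φ is true.
  b (successors {a, b, f, g}): φ is true.
  c (successors {d, e, f}): φ is true.
  d (successors {a, c, e, f, g}): φ is true.
  e (successors {a, d, e, g}): φ is true.
  f (successors {b, c, d, e, f, g}): φ is true.
  g (successors {a, e, f}): φ is true.
For instance, at e:
  At e: []p -> p is true, <>~r is true, so ([]p -> p) -> <>~r is true.
    At e: []p is false, p is false, so []p -> p is true.
      At e: []p requires p at every successor {a, d, e, g}.
        p fails at a, so []p is false at e.
    At e: <>~r requires ~r at some successor in {a, d, e, g}.
      ~r holds at a, so <>~r is true at e.
Satisfying worlds: {a, b, c, d, e, f, g}

7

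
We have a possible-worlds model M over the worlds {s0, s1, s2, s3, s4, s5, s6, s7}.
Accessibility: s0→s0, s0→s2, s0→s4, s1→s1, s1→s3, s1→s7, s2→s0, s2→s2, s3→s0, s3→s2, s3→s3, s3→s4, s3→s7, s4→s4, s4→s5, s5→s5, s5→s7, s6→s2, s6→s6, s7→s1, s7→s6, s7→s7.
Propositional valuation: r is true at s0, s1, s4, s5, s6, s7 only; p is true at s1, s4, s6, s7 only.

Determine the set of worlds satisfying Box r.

s4, s5, s7

Let φ = Box r. Evaluate φ at each world:
  s0 (successors {s0, s2, s4}): φ is false.
  s1 (successors {s1, s3, s7}): φ is false.
  s2 (successors {s0, s2}): φ is false.
  s3 (successors {s0, s2, s3, s4, s7}): φ is false.
  s4 (successors {s4, s5}): φ is true.
  s5 (successors {s5, s7}): φ is true.
  s6 (successors {s2, s6}): φ is false.
  s7 (successors {s1, s6, s7}): φ is true.
For instance, at s5:
  At s5: Box r requires r at every successor {s5, s7}.
    At s5: r is true.
    At s7: r is true.
  So Box r is true at s5.
Satisfying worlds: {s4, s5, s7}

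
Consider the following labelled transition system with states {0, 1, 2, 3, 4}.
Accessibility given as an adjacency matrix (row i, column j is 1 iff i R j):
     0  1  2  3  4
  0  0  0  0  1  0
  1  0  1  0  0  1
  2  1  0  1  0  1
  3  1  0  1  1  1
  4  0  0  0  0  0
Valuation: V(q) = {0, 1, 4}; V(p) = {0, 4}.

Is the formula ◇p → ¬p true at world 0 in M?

Yes

Recall that ◇ψ holds at a world iff ψ holds at some accessible world.
At 0: ◇p is false, ¬p is false, so ◇p → ¬p is true.
  At 0: ◇p requires p at some successor in {3}.
    At 3: p is false.
  So ◇p is false at 0.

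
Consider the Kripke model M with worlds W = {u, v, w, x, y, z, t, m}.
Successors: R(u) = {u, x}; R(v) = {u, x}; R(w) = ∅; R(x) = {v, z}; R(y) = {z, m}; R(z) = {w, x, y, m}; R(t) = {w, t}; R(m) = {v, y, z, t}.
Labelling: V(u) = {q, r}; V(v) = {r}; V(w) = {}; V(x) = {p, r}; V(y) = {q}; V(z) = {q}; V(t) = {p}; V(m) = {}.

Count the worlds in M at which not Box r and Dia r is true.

Let φ = not Box r and Dia r. Evaluate φ at each world:
  u (successors {u, x}): φ is false.
  v (successors {u, x}): φ is false.
  w (successors ∅): φ is false.
  x (successors {v, z}): φ is true.
  y (successors {z, m}): φ is false.
  z (successors {w, x, y, m}): φ is true.
  t (successors {w, t}): φ is false.
  m (successors {v, y, z, t}): φ is true.
For instance, at t:
  At t: not Box r is true, Dia r is false, so not Box r and Dia r is false.
    At t: Box r is false, so not Box r is true.
      At t: Box r requires r at every successor {w, t}.
        r fails at w, so Box r is false at t.
    At t: Dia r requires r at some successor in {w, t}.
      At w: r is false.
      At t: r is false.
    So Dia r is false at t.
Satisfying worlds: {x, z, m}

3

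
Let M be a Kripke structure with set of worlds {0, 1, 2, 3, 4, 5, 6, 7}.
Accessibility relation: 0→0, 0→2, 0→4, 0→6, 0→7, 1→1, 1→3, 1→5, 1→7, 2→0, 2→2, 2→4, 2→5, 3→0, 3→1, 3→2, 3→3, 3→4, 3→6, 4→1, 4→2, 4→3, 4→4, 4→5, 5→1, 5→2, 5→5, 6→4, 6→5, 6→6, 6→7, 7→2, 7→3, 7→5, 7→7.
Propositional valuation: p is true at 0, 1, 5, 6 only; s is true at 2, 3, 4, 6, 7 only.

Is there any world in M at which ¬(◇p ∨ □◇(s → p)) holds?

Let φ = ¬(◇p ∨ □◇(s → p)). Evaluate φ at each world:
  0 (successors {0, 2, 4, 6, 7}): φ is false.
  1 (successors {1, 3, 5, 7}): φ is false.
  2 (successors {0, 2, 4, 5}): φ is false.
  3 (successors {0, 1, 2, 3, 4, 6}): φ is false.
  4 (successors {1, 2, 3, 4, 5}): φ is false.
  5 (successors {1, 2, 5}): φ is false.
  6 (successors {4, 5, 6, 7}): φ is false.
  7 (successors {2, 3, 5, 7}): φ is false.
For instance, at 7:
  At 7: ◇p ∨ □◇(s → p) is true, so ¬(◇p ∨ □◇(s → p)) is false.
    At 7: ◇p is true, □◇(s → p) is true, so ◇p ∨ □◇(s → p) is true.
      At 7: ◇p requires p at some successor in {2, 3, 5, 7}.
        p holds at 5, so ◇p is true at 7.
      At 7: □◇(s → p) requires ◇(s → p) at every successor {2, 3, 5, 7}.
        At 2: ◇(s → p) is true.
        At 3: ◇(s → p) is true.
        At 5: ◇(s → p) is true.
        At 7: ◇(s → p) is true.
      So □◇(s → p) is true at 7.

No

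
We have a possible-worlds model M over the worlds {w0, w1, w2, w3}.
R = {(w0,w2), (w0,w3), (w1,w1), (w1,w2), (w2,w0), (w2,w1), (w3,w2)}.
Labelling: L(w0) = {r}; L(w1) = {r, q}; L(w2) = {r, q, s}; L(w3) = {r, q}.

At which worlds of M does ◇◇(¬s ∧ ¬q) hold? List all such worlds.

w0, w1, w3

Recall that ◇ψ holds at a world iff ψ holds at some accessible world.
Let φ = ◇◇(¬s ∧ ¬q). Evaluate φ at each world:
  w0 (successors {w2, w3}): φ is true.
  w1 (successors {w1, w2}): φ is true.
  w2 (successors {w0, w1}): φ is false.
  w3 (successors {w2}): φ is true.
For instance, at w0:
  At w0: ◇◇(¬s ∧ ¬q) requires ◇(¬s ∧ ¬q) at some successor in {w2, w3}.
    ◇(¬s ∧ ¬q) holds at w2, so ◇◇(¬s ∧ ¬q) is true at w0.
      At w2: ◇(¬s ∧ ¬q) requires ¬s ∧ ¬q at some successor in {w0, w1}.
        ¬s ∧ ¬q holds at w0, so ◇(¬s ∧ ¬q) is true at w2.
Satisfying worlds: {w0, w1, w3}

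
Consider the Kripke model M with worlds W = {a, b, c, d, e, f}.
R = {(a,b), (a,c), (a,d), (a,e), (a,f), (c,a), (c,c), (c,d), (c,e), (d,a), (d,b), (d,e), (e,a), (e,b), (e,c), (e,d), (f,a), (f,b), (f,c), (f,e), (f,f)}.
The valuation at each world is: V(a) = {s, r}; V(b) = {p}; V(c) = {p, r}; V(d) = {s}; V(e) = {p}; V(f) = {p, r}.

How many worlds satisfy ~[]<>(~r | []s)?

Recall that []ψ holds at a world iff ψ holds at every accessible world, and <>ψ holds iff ψ holds at some accessible world.
Let φ = ~[]<>(~r | []s). Evaluate φ at each world:
  a (successors {b, c, d, e, f}): φ is true.
  b (successors ∅): φ is false.
  c (successors {a, c, d, e}): φ is false.
  d (successors {a, b, e}): φ is true.
  e (successors {a, b, c, d}): φ is true.
  f (successors {a, b, c, e, f}): φ is true.
For instance, at a:
  At a: []<>(~r | []s) is false, so ~[]<>(~r | []s) is true.
    At a: []<>(~r | []s) requires <>(~r | []s) at every successor {b, c, d, e, f}.
      <>(~r | []s) fails at b, so []<>(~r | []s) is false at a.
Satisfying worlds: {a, d, e, f}

4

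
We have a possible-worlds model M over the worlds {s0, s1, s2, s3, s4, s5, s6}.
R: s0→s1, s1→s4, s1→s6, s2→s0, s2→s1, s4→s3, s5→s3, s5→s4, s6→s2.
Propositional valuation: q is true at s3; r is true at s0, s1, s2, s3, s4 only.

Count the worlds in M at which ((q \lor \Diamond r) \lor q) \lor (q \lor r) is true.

Let φ = ((q \lor \Diamond r) \lor q) \lor (q \lor r). Evaluate φ at each world:
  s0 (successors {s1}): φ is true.
  s1 (successors {s4, s6}): φ is true.
  s2 (successors {s0, s1}): φ is true.
  s3 (successors ∅): φ is true.
  s4 (successors {s3}): φ is true.
  s5 (successors {s3, s4}): φ is true.
  s6 (successors {s2}): φ is true.
For instance, at s1:
  At s1: (q \lor \Diamond r) \lor q is true, q \lor r is true, so ((q \lor \Diamond r) \lor q) \lor (q \lor r) is true.
    At s1: q \lor \Diamond r is true, q is false, so (q \lor \Diamond r) \lor q is true.
      At s1: q is false, \Diamond r is true, so q \lor \Diamond r is true.
Satisfying worlds: {s0, s1, s2, s3, s4, s5, s6}

7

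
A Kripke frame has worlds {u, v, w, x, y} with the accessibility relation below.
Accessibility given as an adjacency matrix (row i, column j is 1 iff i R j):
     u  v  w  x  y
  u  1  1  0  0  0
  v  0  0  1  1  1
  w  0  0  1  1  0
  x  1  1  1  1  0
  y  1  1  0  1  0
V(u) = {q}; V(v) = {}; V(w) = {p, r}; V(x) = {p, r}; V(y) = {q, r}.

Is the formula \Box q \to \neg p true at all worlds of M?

Let φ = \Box q \to \neg p. Evaluate φ at each world:
  u (successors {u, v}): φ is true.
  v (successors {w, x, y}): φ is true.
  w (successors {w, x}): φ is true.
  x (successors {u, v, w, x}): φ is true.
  y (successors {u, v, x}): φ is true.
For instance, at v:
  At v: \Box q is false, \neg p is true, so \Box q \to \neg p is true.
    At v: \Box q requires q at every successor {w, x, y}.
      q fails at w, so \Box q is false at v.

Yes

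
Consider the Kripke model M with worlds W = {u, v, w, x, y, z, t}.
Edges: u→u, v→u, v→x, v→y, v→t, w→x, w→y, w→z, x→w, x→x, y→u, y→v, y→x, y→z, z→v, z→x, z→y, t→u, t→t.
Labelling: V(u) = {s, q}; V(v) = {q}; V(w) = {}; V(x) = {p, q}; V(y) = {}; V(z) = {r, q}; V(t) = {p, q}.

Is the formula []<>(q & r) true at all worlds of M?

Recall that []ψ holds at a world iff ψ holds at every accessible world, and <>ψ holds iff ψ holds at some accessible world.
Let φ = []<>(q & r). Evaluate φ at each world:
  u (successors {u}): φ is false.
  v (successors {u, x, y, t}): φ is false.
  w (successors {x, y, z}): φ is false.
  x (successors {w, x}): φ is false.
  y (successors {u, v, x, z}): φ is false.
  z (successors {v, x, y}): φ is false.
  t (successors {u, t}): φ is false.
Detail at u (counterexample):
  At u: []<>(q & r) requires <>(q & r) at every successor {u}.
    <>(q & r) fails at u, so []<>(q & r) is false at u.
      At u: <>(q & r) requires q & r at some successor in {u}.
        At u: q & r is false.
      So <>(q & r) is false at u.

No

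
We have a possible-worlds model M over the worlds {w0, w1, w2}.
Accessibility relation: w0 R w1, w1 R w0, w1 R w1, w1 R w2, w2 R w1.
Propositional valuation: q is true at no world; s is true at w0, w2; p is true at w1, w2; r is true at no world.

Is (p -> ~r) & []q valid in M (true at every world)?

No

Let φ = (p -> ~r) & []q. Evaluate φ at each world:
  w0 (successors {w1}): φ is false.
  w1 (successors {w0, w1, w2}): φ is false.
  w2 (successors {w1}): φ is false.
Detail at w0 (counterexample):
  At w0: p -> ~r is true, []q is false, so (p -> ~r) & []q is false.
    At w0: []q requires q at every successor {w1}.
      q fails at w1, so []q is false at w0.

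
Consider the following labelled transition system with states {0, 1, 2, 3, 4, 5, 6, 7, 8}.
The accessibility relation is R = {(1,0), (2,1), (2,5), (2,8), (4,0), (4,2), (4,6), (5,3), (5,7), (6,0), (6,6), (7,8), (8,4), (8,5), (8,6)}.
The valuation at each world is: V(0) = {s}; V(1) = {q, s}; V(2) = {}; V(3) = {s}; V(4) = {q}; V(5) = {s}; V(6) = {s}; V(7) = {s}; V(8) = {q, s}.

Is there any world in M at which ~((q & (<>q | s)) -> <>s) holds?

No

Let φ = ~((q & (<>q | s)) -> <>s). Evaluate φ at each world:
  0 (successors ∅): φ is false.
  1 (successors {0}): φ is false.
  2 (successors {1, 5, 8}): φ is false.
  3 (successors ∅): φ is false.
  4 (successors {0, 2, 6}): φ is false.
  5 (successors {3, 7}): φ is false.
  6 (successors {0, 6}): φ is false.
  7 (successors {8}): φ is false.
  8 (successors {4, 5, 6}): φ is false.
For instance, at 5:
  At 5: (q & (<>q | s)) -> <>s is true, so ~((q & (<>q | s)) -> <>s) is false.
    At 5: q & (<>q | s) is false, <>s is true, so (q & (<>q | s)) -> <>s is true.
      At 5: q is false, <>q | s is true, so q & (<>q | s) is false.
      At 5: <>s requires s at some successor in {3, 7}.
        s holds at 3, so <>s is true at 5.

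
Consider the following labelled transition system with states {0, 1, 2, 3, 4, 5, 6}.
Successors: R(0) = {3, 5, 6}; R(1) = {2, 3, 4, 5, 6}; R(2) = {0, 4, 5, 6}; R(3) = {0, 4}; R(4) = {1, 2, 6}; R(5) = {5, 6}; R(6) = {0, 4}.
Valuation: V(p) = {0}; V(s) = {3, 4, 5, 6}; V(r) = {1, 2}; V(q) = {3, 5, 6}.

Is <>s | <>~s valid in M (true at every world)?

Let φ = <>s | <>~s. Evaluate φ at each world:
  0 (successors {3, 5, 6}): φ is true.
  1 (successors {2, 3, 4, 5, 6}): φ is true.
  2 (successors {0, 4, 5, 6}): φ is true.
  3 (successors {0, 4}): φ is true.
  4 (successors {1, 2, 6}): φ is true.
  5 (successors {5, 6}): φ is true.
  6 (successors {0, 4}): φ is true.
For instance, at 0:
  At 0: <>s is true, <>~s is false, so <>s | <>~s is true.
    At 0: <>s requires s at some successor in {3, 5, 6}.
      s holds at 3, so <>s is true at 0.
    At 0: <>~s requires ~s at some successor in {3, 5, 6}.
      At 3: ~s is false.
      At 5: ~s is false.
      At 6: ~s is false.
    So <>~s is false at 0.

Yes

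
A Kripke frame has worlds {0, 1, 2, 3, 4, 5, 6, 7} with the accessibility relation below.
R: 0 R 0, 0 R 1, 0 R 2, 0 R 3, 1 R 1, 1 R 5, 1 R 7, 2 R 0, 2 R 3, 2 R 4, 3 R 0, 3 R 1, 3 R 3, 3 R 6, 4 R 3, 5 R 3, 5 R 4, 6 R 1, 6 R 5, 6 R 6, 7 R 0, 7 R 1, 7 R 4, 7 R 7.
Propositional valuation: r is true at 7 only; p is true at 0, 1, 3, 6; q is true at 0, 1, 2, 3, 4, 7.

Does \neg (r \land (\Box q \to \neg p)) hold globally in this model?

No

Let φ = \neg (r \land (\Box q \to \neg p)). Evaluate φ at each world:
  0 (successors {0, 1, 2, 3}): φ is true.
  1 (successors {1, 5, 7}): φ is true.
  2 (successors {0, 3, 4}): φ is true.
  3 (successors {0, 1, 3, 6}): φ is true.
  4 (successors {3}): φ is true.
  5 (successors {3, 4}): φ is true.
  6 (successors {1, 5, 6}): φ is true.
  7 (successors {0, 1, 4, 7}): φ is false.
Detail at 7 (counterexample):
  At 7: r \land (\Box q \to \neg p) is true, so \neg (r \land (\Box q \to \neg p)) is false.
    At 7: r is true, \Box q \to \neg p is true, so r \land (\Box q \to \neg p) is true.
      At 7: \Box q is true, \neg p is true, so \Box q \to \neg p is true.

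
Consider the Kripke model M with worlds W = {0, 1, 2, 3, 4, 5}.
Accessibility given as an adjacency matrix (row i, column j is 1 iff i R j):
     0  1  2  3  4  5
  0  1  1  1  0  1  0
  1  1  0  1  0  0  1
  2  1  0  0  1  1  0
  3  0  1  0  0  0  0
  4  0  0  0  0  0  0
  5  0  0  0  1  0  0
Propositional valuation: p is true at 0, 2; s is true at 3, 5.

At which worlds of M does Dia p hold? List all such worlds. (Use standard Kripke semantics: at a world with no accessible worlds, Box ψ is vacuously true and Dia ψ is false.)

Recall that Dia ψ holds at a world iff ψ holds at some accessible world.
Let φ = Dia p. Evaluate φ at each world:
  0 (successors {0, 1, 2, 4}): φ is true.
  1 (successors {0, 2, 5}): φ is true.
  2 (successors {0, 3, 4}): φ is true.
  3 (successors {1}): φ is false.
  4 (successors ∅): φ is false.
  5 (successors {3}): φ is false.
For instance, at 0:
  At 0: Dia p requires p at some successor in {0, 1, 2, 4}.
    p holds at 0, so Dia p is true at 0.
Satisfying worlds: {0, 1, 2}

0, 1, 2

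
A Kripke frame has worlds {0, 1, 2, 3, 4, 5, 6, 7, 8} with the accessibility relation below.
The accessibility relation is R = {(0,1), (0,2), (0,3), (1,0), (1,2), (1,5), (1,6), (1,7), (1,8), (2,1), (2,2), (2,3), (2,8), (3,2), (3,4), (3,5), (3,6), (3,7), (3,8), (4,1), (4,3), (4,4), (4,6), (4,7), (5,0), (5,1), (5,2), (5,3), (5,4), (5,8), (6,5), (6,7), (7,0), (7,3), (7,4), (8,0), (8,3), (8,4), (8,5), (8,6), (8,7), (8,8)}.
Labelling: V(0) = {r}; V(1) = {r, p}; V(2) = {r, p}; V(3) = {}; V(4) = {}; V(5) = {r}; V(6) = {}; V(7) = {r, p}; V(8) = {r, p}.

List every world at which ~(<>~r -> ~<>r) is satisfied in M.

0, 1, 2, 3, 4, 5, 7, 8

Let φ = ~(<>~r -> ~<>r). Evaluate φ at each world:
  0 (successors {1, 2, 3}): φ is true.
  1 (successors {0, 2, 5, 6, 7, 8}): φ is true.
  2 (successors {1, 2, 3, 8}): φ is true.
  3 (successors {2, 4, 5, 6, 7, 8}): φ is true.
  4 (successors {1, 3, 4, 6, 7}): φ is true.
  5 (successors {0, 1, 2, 3, 4, 8}): φ is true.
  6 (successors {5, 7}): φ is false.
  7 (successors {0, 3, 4}): φ is true.
  8 (successors {0, 3, 4, 5, 6, 7, 8}): φ is true.
For instance, at 5:
  At 5: <>~r -> ~<>r is false, so ~(<>~r -> ~<>r) is true.
    At 5: <>~r is true, ~<>r is false, so <>~r -> ~<>r is false.
      At 5: <>~r requires ~r at some successor in {0, 1, 2, 3, 4, 8}.
        ~r holds at 3, so <>~r is true at 5.
      At 5: <>r is true, so ~<>r is false.
Satisfying worlds: {0, 1, 2, 3, 4, 5, 7, 8}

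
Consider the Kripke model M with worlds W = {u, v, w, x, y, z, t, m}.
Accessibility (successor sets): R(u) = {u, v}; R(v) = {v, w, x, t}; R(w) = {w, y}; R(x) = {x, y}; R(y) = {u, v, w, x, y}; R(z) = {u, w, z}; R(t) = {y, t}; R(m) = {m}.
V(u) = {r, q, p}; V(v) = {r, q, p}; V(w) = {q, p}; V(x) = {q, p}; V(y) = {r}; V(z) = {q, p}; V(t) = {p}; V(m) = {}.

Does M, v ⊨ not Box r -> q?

Yes

At v: not Box r is true, q is true, so not Box r -> q is true.
  At v: Box r is false, so not Box r is true.
    At v: Box r requires r at every successor {v, w, x, t}.
      r fails at w, so Box r is false at v.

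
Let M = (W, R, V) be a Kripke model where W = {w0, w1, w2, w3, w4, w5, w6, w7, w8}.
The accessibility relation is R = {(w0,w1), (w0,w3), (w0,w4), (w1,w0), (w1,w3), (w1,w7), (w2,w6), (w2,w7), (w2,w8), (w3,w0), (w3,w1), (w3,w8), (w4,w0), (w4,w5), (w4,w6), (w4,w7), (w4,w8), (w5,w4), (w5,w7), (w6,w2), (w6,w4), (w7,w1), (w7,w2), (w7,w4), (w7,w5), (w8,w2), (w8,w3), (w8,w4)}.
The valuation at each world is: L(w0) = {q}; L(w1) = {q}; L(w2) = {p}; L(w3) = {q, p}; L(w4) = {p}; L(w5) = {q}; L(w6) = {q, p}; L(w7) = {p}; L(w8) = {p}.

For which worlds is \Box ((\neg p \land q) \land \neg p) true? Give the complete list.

Let φ = \Box ((\neg p \land q) \land \neg p). Evaluate φ at each world:
  w0 (successors {w1, w3, w4}): φ is false.
  w1 (successors {w0, w3, w7}): φ is false.
  w2 (successors {w6, w7, w8}): φ is false.
  w3 (successors {w0, w1, w8}): φ is false.
  w4 (successors {w0, w5, w6, w7, w8}): φ is false.
  w5 (successors {w4, w7}): φ is false.
  w6 (successors {w2, w4}): φ is false.
  w7 (successors {w1, w2, w4, w5}): φ is false.
  w8 (successors {w2, w3, w4}): φ is false.
For instance, at w3:
  At w3: \Box ((\neg p \land q) \land \neg p) requires (\neg p \land q) \land \neg p at every successor {w0, w1, w8}.
    (\neg p \land q) \land \neg p fails at w8, so \Box ((\neg p \land q) \land \neg p) is false at w3.
Satisfying worlds: none.

none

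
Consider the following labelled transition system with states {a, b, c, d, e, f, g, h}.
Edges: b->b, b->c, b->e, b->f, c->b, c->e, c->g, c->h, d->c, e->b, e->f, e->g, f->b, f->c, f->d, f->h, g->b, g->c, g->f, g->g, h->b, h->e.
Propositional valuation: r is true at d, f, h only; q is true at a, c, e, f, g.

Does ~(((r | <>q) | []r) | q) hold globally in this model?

No

Let φ = ~(((r | <>q) | []r) | q). Evaluate φ at each world:
  a (successors ∅): φ is false.
  b (successors {b, c, e, f}): φ is false.
  c (successors {b, e, g, h}): φ is false.
  d (successors {c}): φ is false.
  e (successors {b, f, g}): φ is false.
  f (successors {b, c, d, h}): φ is false.
  g (successors {b, c, f, g}): φ is false.
  h (successors {b, e}): φ is false.
Detail at a (counterexample):
  At a: ((r | <>q) | []r) | q is true, so ~(((r | <>q) | []r) | q) is false.
    At a: (r | <>q) | []r is true, q is true, so ((r | <>q) | []r) | q is true.
      At a: r | <>q is false, []r is true, so (r | <>q) | []r is true.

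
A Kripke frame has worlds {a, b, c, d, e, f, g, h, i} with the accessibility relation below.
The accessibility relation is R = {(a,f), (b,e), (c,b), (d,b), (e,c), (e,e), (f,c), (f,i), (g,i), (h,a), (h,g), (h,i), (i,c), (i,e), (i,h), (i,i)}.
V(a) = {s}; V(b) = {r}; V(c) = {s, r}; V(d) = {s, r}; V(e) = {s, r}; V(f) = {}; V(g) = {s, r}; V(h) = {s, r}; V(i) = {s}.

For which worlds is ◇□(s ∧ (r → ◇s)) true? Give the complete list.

c, d, h, i

Let φ = ◇□(s ∧ (r → ◇s)). Evaluate φ at each world:
  a (successors {f}): φ is false.
  b (successors {e}): φ is false.
  c (successors {b}): φ is true.
  d (successors {b}): φ is true.
  e (successors {c, e}): φ is false.
  f (successors {c, i}): φ is false.
  g (successors {i}): φ is false.
  h (successors {a, g, i}): φ is true.
  i (successors {c, e, h, i}): φ is true.
For instance, at f:
  At f: ◇□(s ∧ (r → ◇s)) requires □(s ∧ (r → ◇s)) at some successor in {c, i}.
    At c: □(s ∧ (r → ◇s)) is false.
    At i: □(s ∧ (r → ◇s)) is false.
  So ◇□(s ∧ (r → ◇s)) is false at f.
Satisfying worlds: {c, d, h, i}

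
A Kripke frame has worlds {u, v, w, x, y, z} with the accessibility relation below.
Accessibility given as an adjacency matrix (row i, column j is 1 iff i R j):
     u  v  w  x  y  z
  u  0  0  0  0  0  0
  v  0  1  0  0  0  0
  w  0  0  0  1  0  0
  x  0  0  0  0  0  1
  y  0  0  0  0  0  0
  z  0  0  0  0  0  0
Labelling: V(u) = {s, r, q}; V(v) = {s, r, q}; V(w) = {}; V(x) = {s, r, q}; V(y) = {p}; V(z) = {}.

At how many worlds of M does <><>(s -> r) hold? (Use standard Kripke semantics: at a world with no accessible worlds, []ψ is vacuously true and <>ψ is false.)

Let φ = <><>(s -> r). Evaluate φ at each world:
  u (successors ∅): φ is false.
  v (successors {v}): φ is true.
  w (successors {x}): φ is true.
  x (successors {z}): φ is false.
  y (successors ∅): φ is false.
  z (successors ∅): φ is false.
For instance, at x:
  At x: <><>(s -> r) requires <>(s -> r) at some successor in {z}.
    At z: <>(s -> r) is false.
  So <><>(s -> r) is false at x.
Satisfying worlds: {v, w}

2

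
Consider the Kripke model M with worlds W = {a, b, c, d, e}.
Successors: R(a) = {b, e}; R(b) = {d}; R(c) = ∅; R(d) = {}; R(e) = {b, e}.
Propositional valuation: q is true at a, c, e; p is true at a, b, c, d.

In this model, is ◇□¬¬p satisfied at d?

At d: no accessible worlds, so ◇□¬¬p is false.

No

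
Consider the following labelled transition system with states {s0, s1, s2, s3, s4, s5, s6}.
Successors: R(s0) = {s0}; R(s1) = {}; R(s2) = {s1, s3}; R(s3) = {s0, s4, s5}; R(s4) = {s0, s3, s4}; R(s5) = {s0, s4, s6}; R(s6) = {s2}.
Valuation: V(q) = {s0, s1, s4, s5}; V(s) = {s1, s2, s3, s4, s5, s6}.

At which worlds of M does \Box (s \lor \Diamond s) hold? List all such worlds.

Let φ = \Box (s \lor \Diamond s). Evaluate φ at each world:
  s0 (successors {s0}): φ is false.
  s1 (successors ∅): φ is true.
  s2 (successors {s1, s3}): φ is true.
  s3 (successors {s0, s4, s5}): φ is false.
  s4 (successors {s0, s3, s4}): φ is false.
  s5 (successors {s0, s4, s6}): φ is false.
  s6 (successors {s2}): φ is true.
For instance, at s5:
  At s5: \Box (s \lor \Diamond s) requires s \lor \Diamond s at every successor {s0, s4, s6}.
    s \lor \Diamond s fails at s0, so \Box (s \lor \Diamond s) is false at s5.
      At s0: s is false, \Diamond s is false, so s \lor \Diamond s is false.
Satisfying worlds: {s1, s2, s6}

s1, s2, s6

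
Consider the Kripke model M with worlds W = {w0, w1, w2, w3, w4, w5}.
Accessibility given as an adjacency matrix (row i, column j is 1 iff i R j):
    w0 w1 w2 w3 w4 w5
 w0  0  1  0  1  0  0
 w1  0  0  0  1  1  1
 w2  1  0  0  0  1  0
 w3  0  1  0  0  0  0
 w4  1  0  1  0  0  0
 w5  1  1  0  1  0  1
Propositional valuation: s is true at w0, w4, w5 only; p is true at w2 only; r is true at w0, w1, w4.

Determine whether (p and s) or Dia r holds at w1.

Yes

At w1: p and s is false, Dia r is true, so (p and s) or Dia r is true.
  At w1: Dia r requires r at some successor in {w3, w4, w5}.
    r holds at w4, so Dia r is true at w1.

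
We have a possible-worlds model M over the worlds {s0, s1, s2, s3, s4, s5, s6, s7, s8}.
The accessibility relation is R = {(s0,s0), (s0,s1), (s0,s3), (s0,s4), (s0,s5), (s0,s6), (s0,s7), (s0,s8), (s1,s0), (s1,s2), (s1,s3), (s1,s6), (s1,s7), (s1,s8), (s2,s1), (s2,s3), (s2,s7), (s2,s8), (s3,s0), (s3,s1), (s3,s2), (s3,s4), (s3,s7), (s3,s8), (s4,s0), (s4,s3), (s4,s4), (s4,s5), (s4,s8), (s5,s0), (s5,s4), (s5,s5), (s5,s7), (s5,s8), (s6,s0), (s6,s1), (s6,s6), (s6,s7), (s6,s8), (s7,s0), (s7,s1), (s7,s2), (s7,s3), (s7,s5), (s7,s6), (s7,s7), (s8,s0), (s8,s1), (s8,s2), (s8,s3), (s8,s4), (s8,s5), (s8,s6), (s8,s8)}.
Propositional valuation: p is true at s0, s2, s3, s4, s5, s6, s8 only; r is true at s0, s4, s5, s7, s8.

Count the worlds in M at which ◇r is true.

Recall that ◇ψ holds at a world iff ψ holds at some accessible world.
Let φ = ◇r. Evaluate φ at each world:
  s0 (successors {s0, s1, s3, s4, s5, s6, s7, s8}): φ is true.
  s1 (successors {s0, s2, s3, s6, s7, s8}): φ is true.
  s2 (successors {s1, s3, s7, s8}): φ is true.
  s3 (successors {s0, s1, s2, s4, s7, s8}): φ is true.
  s4 (successors {s0, s3, s4, s5, s8}): φ is true.
  s5 (successors {s0, s4, s5, s7, s8}): φ is true.
  s6 (successors {s0, s1, s6, s7, s8}): φ is true.
  s7 (successors {s0, s1, s2, s3, s5, s6, s7}): φ is true.
  s8 (successors {s0, s1, s2, s3, s4, s5, s6, s8}): φ is true.
For instance, at s5:
  At s5: ◇r requires r at some successor in {s0, s4, s5, s7, s8}.
    r holds at s0, so ◇r is true at s5.
Satisfying worlds: {s0, s1, s2, s3, s4, s5, s6, s7, s8}

9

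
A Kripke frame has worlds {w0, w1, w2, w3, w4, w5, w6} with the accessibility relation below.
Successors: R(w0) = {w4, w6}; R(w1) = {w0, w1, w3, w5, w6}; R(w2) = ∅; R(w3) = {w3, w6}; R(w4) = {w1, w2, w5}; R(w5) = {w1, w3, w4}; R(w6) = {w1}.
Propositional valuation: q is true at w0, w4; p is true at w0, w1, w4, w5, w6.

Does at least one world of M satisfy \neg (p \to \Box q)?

Yes

Let φ = \neg (p \to \Box q). Evaluate φ at each world:
  w0 (successors {w4, w6}): φ is true.
  w1 (successors {w0, w1, w3, w5, w6}): φ is true.
  w2 (successors ∅): φ is false.
  w3 (successors {w3, w6}): φ is false.
  w4 (successors {w1, w2, w5}): φ is true.
  w5 (successors {w1, w3, w4}): φ is true.
  w6 (successors {w1}): φ is true.
Detail at w0 (witness):
  At w0: p \to \Box q is false, so \neg (p \to \Box q) is true.
    At w0: p is true, \Box q is false, so p \to \Box q is false.
      At w0: \Box q requires q at every successor {w4, w6}.
        q fails at w6, so \Box q is false at w0.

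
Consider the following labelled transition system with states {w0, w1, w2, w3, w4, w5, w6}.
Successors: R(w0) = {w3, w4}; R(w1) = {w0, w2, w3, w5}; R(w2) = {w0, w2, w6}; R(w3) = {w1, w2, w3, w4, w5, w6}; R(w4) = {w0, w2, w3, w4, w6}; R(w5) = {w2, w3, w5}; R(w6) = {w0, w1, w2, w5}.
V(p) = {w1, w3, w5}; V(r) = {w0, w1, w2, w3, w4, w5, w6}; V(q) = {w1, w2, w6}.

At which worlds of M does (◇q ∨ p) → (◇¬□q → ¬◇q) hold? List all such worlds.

Recall that □ψ holds at a world iff ψ holds at every accessible world, and ◇ψ holds iff ψ holds at some accessible world.
Let φ = (◇q ∨ p) → (◇¬□q → ¬◇q). Evaluate φ at each world:
  w0 (successors {w3, w4}): φ is true.
  w1 (successors {w0, w2, w3, w5}): φ is false.
  w2 (successors {w0, w2, w6}): φ is false.
  w3 (successors {w1, w2, w3, w4, w5, w6}): φ is false.
  w4 (successors {w0, w2, w3, w4, w6}): φ is false.
  w5 (successors {w2, w3, w5}): φ is false.
  w6 (successors {w0, w1, w2, w5}): φ is false.
For instance, at w4:
  At w4: ◇q ∨ p is true, ◇¬□q → ¬◇q is false, so (◇q ∨ p) → (◇¬□q → ¬◇q) is false.
    At w4: ◇q is true, p is false, so ◇q ∨ p is true.
      At w4: ◇q requires q at some successor in {w0, w2, w3, w4, w6}.
        q holds at w2, so ◇q is true at w4.
    At w4: ◇¬□q is true, ¬◇q is false, so ◇¬□q → ¬◇q is false.
      At w4: ◇¬□q requires ¬□q at some successor in {w0, w2, w3, w4, w6}.
        ¬□q holds at w0, so ◇¬□q is true at w4.
      At w4: ◇q is true, so ¬◇q is false.
Satisfying worlds: {w0}

w0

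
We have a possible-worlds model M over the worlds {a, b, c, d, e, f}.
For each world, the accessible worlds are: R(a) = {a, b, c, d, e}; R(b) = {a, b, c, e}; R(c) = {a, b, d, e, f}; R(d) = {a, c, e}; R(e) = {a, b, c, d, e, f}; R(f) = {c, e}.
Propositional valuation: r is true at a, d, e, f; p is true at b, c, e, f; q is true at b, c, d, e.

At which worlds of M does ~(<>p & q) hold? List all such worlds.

Let φ = ~(<>p & q). Evaluate φ at each world:
  a (successors {a, b, c, d, e}): φ is true.
  b (successors {a, b, c, e}): φ is false.
  c (successors {a, b, d, e, f}): φ is false.
  d (successors {a, c, e}): φ is false.
  e (successors {a, b, c, d, e, f}): φ is false.
  f (successors {c, e}): φ is true.
For instance, at c:
  At c: <>p & q is true, so ~(<>p & q) is false.
    At c: <>p is true, q is true, so <>p & q is true.
      At c: <>p requires p at some successor in {a, b, d, e, f}.
        p holds at b, so <>p is true at c.
Satisfying worlds: {a, f}

a, f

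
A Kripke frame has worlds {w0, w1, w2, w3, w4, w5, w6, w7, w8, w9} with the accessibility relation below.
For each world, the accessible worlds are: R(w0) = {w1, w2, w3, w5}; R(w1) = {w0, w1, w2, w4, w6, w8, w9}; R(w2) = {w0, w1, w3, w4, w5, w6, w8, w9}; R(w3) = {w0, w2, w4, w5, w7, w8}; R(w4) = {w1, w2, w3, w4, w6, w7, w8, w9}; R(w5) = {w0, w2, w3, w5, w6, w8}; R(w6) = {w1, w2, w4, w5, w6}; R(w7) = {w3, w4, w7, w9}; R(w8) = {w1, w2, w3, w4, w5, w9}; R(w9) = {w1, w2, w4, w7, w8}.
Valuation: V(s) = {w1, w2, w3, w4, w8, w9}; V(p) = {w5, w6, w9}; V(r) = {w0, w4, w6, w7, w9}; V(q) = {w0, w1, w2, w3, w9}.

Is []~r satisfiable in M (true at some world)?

Recall that []ψ holds at a world iff ψ holds at every accessible world, and <>ψ holds iff ψ holds at some accessible world.
Let φ = []~r. Evaluate φ at each world:
  w0 (successors {w1, w2, w3, w5}): φ is true.
  w1 (successors {w0, w1, w2, w4, w6, w8, w9}): φ is false.
  w2 (successors {w0, w1, w3, w4, w5, w6, w8, w9}): φ is false.
  w3 (successors {w0, w2, w4, w5, w7, w8}): φ is false.
  w4 (successors {w1, w2, w3, w4, w6, w7, w8, w9}): φ is false.
  w5 (successors {w0, w2, w3, w5, w6, w8}): φ is false.
  w6 (successors {w1, w2, w4, w5, w6}): φ is false.
  w7 (successors {w3, w4, w7, w9}): φ is false.
  w8 (successors {w1, w2, w3, w4, w5, w9}): φ is false.
  w9 (successors {w1, w2, w4, w7, w8}): φ is false.
Detail at w0 (witness):
  At w0: []~r requires ~r at every successor {w1, w2, w3, w5}.
    At w1: ~r is true.
    At w2: ~r is true.
    At w3: ~r is true.
    At w5: ~r is true.
  So []~r is true at w0.

Yes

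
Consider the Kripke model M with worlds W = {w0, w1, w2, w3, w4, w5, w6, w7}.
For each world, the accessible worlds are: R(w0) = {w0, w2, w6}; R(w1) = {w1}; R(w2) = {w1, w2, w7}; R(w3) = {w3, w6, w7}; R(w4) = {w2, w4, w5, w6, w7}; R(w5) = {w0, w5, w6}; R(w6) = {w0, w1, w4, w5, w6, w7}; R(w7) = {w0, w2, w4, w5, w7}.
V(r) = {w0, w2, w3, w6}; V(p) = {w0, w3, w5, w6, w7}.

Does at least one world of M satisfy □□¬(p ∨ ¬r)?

No

Recall that □ψ holds at a world iff ψ holds at every accessible world, and ◇ψ holds iff ψ holds at some accessible world.
Let φ = □□¬(p ∨ ¬r). Evaluate φ at each world:
  w0 (successors {w0, w2, w6}): φ is false.
  w1 (successors {w1}): φ is false.
  w2 (successors {w1, w2, w7}): φ is false.
  w3 (successors {w3, w6, w7}): φ is false.
  w4 (successors {w2, w4, w5, w6, w7}): φ is false.
  w5 (successors {w0, w5, w6}): φ is false.
  w6 (successors {w0, w1, w4, w5, w6, w7}): φ is false.
  w7 (successors {w0, w2, w4, w5, w7}): φ is false.
For instance, at w7:
  At w7: □□¬(p ∨ ¬r) requires □¬(p ∨ ¬r) at every successor {w0, w2, w4, w5, w7}.
    □¬(p ∨ ¬r) fails at w0, so □□¬(p ∨ ¬r) is false at w7.
      At w0: □¬(p ∨ ¬r) requires ¬(p ∨ ¬r) at every successor {w0, w2, w6}.
        ¬(p ∨ ¬r) fails at w0, so □¬(p ∨ ¬r) is false at w0.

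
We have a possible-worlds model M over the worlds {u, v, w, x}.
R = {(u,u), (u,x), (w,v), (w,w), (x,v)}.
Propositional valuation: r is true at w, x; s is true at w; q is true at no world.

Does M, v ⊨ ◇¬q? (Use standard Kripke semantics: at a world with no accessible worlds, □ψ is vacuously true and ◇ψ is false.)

At v: no accessible worlds, so ◇¬q is false.

No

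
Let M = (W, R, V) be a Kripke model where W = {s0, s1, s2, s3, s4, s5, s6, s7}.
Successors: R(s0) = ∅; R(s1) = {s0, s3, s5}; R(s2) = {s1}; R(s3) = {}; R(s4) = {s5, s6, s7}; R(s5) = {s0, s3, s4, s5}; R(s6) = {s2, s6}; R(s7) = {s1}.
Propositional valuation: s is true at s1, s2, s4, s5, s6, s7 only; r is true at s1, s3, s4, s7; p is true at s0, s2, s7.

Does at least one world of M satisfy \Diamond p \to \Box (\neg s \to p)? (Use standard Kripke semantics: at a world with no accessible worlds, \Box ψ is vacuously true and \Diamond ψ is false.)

Yes

Let φ = \Diamond p \to \Box (\neg s \to p). Evaluate φ at each world:
  s0 (successors ∅): φ is true.
  s1 (successors {s0, s3, s5}): φ is false.
  s2 (successors {s1}): φ is true.
  s3 (successors ∅): φ is true.
  s4 (successors {s5, s6, s7}): φ is true.
  s5 (successors {s0, s3, s4, s5}): φ is false.
  s6 (successors {s2, s6}): φ is true.
  s7 (successors {s1}): φ is true.
Detail at s0 (witness):
  At s0: \Diamond p is false, \Box (\neg s \to p) is true, so \Diamond p \to \Box (\neg s \to p) is true.
    At s0: no accessible worlds, so \Diamond p is false.
    At s0: no accessible worlds, so \Box (\neg s \to p) holds vacuously.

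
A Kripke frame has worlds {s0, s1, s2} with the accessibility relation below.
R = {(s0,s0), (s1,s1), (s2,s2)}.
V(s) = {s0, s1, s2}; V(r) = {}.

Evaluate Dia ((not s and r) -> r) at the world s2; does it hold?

Recall that Dia ψ holds at a world iff ψ holds at some accessible world.
At s2: Dia ((not s and r) -> r) requires (not s and r) -> r at some successor in {s2}.
  (not s and r) -> r holds at s2, so Dia ((not s and r) -> r) is true at s2.

Yes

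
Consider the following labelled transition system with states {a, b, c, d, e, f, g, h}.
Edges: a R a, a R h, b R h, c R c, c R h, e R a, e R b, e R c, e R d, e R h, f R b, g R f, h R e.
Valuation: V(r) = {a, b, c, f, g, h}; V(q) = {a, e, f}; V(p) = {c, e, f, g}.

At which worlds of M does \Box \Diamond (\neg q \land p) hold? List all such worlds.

d, h

Recall that \Box ψ holds at a world iff ψ holds at every accessible world, and \Diamond ψ holds iff ψ holds at some accessible world.
Let φ = \Box \Diamond (\neg q \land p). Evaluate φ at each world:
  a (successors {a, h}): φ is false.
  b (successors {h}): φ is false.
  c (successors {c, h}): φ is false.
  d (successors ∅): φ is true.
  e (successors {a, b, c, d, h}): φ is false.
  f (successors {b}): φ is false.
  g (successors {f}): φ is false.
  h (successors {e}): φ is true.
For instance, at a:
  At a: \Box \Diamond (\neg q \land p) requires \Diamond (\neg q \land p) at every successor {a, h}.
    \Diamond (\neg q \land p) fails at a, so \Box \Diamond (\neg q \land p) is false at a.
      At a: \Diamond (\neg q \land p) requires \neg q \land p at some successor in {a, h}.
        At a: \neg q \land p is false.
        At h: \neg q \land p is false.
      So \Diamond (\neg q \land p) is false at a.
Satisfying worlds: {d, h}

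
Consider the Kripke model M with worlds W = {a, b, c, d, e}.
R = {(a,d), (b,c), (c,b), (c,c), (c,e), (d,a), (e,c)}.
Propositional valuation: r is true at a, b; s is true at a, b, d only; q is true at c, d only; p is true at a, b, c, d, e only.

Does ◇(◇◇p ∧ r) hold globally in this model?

Let φ = ◇(◇◇p ∧ r). Evaluate φ at each world:
  a (successors {d}): φ is false.
  b (successors {c}): φ is false.
  c (successors {b, c, e}): φ is true.
  d (successors {a}): φ is true.
  e (successors {c}): φ is false.
Detail at a (counterexample):
  At a: ◇(◇◇p ∧ r) requires ◇◇p ∧ r at some successor in {d}.
    At d: ◇◇p ∧ r is false.
  So ◇(◇◇p ∧ r) is false at a.

No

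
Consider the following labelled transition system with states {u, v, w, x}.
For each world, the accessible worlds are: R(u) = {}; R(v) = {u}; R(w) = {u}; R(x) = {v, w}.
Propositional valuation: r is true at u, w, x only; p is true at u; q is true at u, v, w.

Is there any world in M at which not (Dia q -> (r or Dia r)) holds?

Let φ = not (Dia q -> (r or Dia r)). Evaluate φ at each world:
  u (successors ∅): φ is false.
  v (successors {u}): φ is false.
  w (successors {u}): φ is false.
  x (successors {v, w}): φ is false.
For instance, at w:
  At w: Dia q -> (r or Dia r) is true, so not (Dia q -> (r or Dia r)) is false.
    At w: Dia q is true, r or Dia r is true, so Dia q -> (r or Dia r) is true.
      At w: Dia q requires q at some successor in {u}.
        q holds at u, so Dia q is true at w.
      At w: r is true, Dia r is true, so r or Dia r is true.

No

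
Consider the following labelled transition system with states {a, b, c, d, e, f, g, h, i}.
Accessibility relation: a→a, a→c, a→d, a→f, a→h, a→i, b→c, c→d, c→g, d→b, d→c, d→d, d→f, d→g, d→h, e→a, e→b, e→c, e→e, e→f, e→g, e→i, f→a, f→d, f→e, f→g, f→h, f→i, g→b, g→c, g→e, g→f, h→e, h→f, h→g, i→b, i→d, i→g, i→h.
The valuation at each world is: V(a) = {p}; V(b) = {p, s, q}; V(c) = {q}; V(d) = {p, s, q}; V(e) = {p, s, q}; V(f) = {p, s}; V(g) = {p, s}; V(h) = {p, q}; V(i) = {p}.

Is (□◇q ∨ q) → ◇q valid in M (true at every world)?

Yes

Let φ = (□◇q ∨ q) → ◇q. Evaluate φ at each world:
  a (successors {a, c, d, f, h, i}): φ is true.
  b (successors {c}): φ is true.
  c (successors {d, g}): φ is true.
  d (successors {b, c, d, f, g, h}): φ is true.
  e (successors {a, b, c, e, f, g, i}): φ is true.
  f (successors {a, d, e, g, h, i}): φ is true.
  g (successors {b, c, e, f}): φ is true.
  h (successors {e, f, g}): φ is true.
  i (successors {b, d, g, h}): φ is true.
For instance, at g:
  At g: □◇q ∨ q is true, ◇q is true, so (□◇q ∨ q) → ◇q is true.
    At g: □◇q is true, q is false, so □◇q ∨ q is true.
      At g: □◇q requires ◇q at every successor {b, c, e, f}.
        At b: ◇q is true.
        At c: ◇q is true.
        At e: ◇q is true.
        At f: ◇q is true.
      So □◇q is true at g.
    At g: ◇q requires q at some successor in {b, c, e, f}.
      q holds at b, so ◇q is true at g.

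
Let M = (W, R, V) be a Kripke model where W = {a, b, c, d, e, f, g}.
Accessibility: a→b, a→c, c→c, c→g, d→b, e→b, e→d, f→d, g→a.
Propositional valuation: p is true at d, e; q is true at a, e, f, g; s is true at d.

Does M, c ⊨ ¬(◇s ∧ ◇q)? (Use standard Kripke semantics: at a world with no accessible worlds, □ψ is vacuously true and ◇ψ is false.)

Yes

At c: ◇s ∧ ◇q is false, so ¬(◇s ∧ ◇q) is true.
  At c: ◇s is false, ◇q is true, so ◇s ∧ ◇q is false.
    At c: ◇s requires s at some successor in {c, g}.
      At c: s is false.
      At g: s is false.
    So ◇s is false at c.
    At c: ◇q requires q at some successor in {c, g}.
      q holds at g, so ◇q is true at c.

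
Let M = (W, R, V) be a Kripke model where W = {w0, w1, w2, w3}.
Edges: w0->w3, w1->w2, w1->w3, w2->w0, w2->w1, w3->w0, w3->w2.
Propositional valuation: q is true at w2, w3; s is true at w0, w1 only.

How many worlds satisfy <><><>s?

4

Let φ = <><><>s. Evaluate φ at each world:
  w0 (successors {w3}): φ is true.
  w1 (successors {w2, w3}): φ is true.
  w2 (successors {w0, w1}): φ is true.
  w3 (successors {w0, w2}): φ is true.
For instance, at w1:
  At w1: <><><>s requires <><>s at some successor in {w2, w3}.
    <><>s holds at w3, so <><><>s is true at w1.
      At w3: <><>s requires <>s at some successor in {w0, w2}.
        <>s holds at w2, so <><>s is true at w3.
Satisfying worlds: {w0, w1, w2, w3}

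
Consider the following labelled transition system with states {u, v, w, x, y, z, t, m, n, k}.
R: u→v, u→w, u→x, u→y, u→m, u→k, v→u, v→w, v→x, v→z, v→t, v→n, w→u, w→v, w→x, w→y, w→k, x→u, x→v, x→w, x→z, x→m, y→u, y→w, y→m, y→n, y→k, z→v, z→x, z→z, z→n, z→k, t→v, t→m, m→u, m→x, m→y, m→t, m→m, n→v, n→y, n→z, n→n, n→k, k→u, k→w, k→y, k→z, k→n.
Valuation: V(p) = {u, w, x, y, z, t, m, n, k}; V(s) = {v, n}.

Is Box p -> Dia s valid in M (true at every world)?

Let φ = Box p -> Dia s. Evaluate φ at each world:
  u (successors {v, w, x, y, m, k}): φ is true.
  v (successors {u, w, x, z, t, n}): φ is true.
  w (successors {u, v, x, y, k}): φ is true.
  x (successors {u, v, w, z, m}): φ is true.
  y (successors {u, w, m, n, k}): φ is true.
  z (successors {v, x, z, n, k}): φ is true.
  t (successors {v, m}): φ is true.
  m (successors {u, x, y, t, m}): φ is false.
  n (successors {v, y, z, n, k}): φ is true.
  k (successors {u, w, y, z, n}): φ is true.
Detail at m (counterexample):
  At m: Box p is true, Dia s is false, so Box p -> Dia s is false.
    At m: Box p requires p at every successor {u, x, y, t, m}.
      At u: p is true.
      At x: p is true.
      At y: p is true.
      At t: p is true.
      At m: p is true.
    So Box p is true at m.
    At m: Dia s requires s at some successor in {u, x, y, t, m}.
      At u: s is false.
      At x: s is false.
      At y: s is false.
      At t: s is false.
      At m: s is false.
    So Dia s is false at m.

No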